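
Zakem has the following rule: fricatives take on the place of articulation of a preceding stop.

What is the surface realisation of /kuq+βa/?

[kuqʁa]

/β/ is a voiced bilabial fricative. The preceding trigger /q/ is uvular, so /β/ must become uvular as well.
A voiced uvular fricative is [ʁ], so the surface segment is [ʁ].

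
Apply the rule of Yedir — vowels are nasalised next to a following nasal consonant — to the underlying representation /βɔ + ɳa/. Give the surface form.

/ɔ/ sits next to the nasal /ɳ/ and is therefore nasalised to [ɔ̃].

[βɔ̃ɳa]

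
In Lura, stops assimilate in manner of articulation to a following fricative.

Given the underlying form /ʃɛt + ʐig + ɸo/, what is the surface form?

The rule targets /t/ (voiceless alveolar stop), which sits before the trigger /ʐ/ (fricative).
Changing only its manner to fricative gives [s] — the voiceless alveolar fricative.
At the second juncture, /g/ likewise becomes [ɣ] adjacent to /ɸ/.

[ʃɛsʐiɣɸo]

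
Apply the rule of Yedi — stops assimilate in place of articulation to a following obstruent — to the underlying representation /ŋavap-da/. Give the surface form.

[ŋavatda]

/p/ is a voiceless bilabial stop. The following trigger /d/ is alveolar, so /p/ must become alveolar as well.
The voiceless alveolar stop is [t], so /p/ → [t].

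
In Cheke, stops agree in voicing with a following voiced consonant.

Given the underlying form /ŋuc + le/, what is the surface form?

[ŋuɟle]

/c/ is a voiceless palatal stop. The following trigger /l/ is voiced, so /c/ must become voiced as well.
Changing only its voicing to voiced gives [ɟ] — the voiced palatal stop.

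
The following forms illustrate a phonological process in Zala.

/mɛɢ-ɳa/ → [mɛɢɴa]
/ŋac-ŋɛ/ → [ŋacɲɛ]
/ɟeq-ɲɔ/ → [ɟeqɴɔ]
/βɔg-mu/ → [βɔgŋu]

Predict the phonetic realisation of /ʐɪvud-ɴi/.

[ʐɪvudni]

The data show progressive place assimilation: /ɳ/ → [ɴ] after /ɢ/; /ŋ/ → [ɲ] after /c/; /ɲ/ → [ɴ] after /q/; /m/ → [ŋ] after /g/. In each pair only place changes, matching the preceding consonant, while manner and voice stay constant.
/ɴ/ is a voiced uvular nasal. The preceding trigger /d/ is alveolar, so /ɴ/ must become alveolar as well.
Changing only its place to alveolar gives [n] — the voiced alveolar nasal.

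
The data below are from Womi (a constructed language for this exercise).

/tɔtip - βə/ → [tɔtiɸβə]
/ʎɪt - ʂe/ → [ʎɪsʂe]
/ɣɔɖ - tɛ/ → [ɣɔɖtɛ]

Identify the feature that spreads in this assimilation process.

manner

Comparing underlying and surface forms, /p/ → [ɸ] is the alternation; the neighbouring /β/ is constant.
The change stop → fricative matches the manner of the following /β/, identifying this as manner assimilation.
The other alternating form patterns the same way: /t/ → [s] before /ʂ/ (stop → fricative, matching a fricative) — only manner changes, and always toward the following segment.
No alternation appears in [ɣɔɖtɛ]: there the adjacent consonants already agree in manner (/ɖ/ and /t/ are both stops), so this form is consistent with the same rule.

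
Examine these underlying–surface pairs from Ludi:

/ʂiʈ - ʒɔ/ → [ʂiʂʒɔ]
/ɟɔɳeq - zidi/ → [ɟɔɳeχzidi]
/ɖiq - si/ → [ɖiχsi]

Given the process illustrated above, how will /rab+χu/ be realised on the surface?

[raβχu]

The data show regressive manner assimilation: /ʈ/ → [ʂ] before /ʒ/; /q/ → [χ] before /z/; /q/ → [χ] before /s/. In each pair only manner changes, matching the following consonant, while place and voice stay constant.
The rule targets /b/ (voiced bilabial stop), which sits before the trigger /χ/ (fricative).
A voiced bilabial fricative is [β], so the surface segment is [β].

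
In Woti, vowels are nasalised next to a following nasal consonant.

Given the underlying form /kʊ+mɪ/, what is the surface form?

[kʊ̃mɪ]

The vowel /ʊ/ is adjacent to the following nasal /m/, so it acquires [+nasal] and surfaces as [ʊ̃].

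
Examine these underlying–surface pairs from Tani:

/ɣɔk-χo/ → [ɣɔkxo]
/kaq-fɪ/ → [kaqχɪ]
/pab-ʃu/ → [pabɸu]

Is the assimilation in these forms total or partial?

partial assimilation

Underlying /χ/ is realised as [x] next to /k/; /k/ itself does not change.
/χ/ is uvular while /k/ is velar; the output [x] is velar, matching the trigger — so the feature that spreads is place.
Manner and voice are unchanged, so the assimilation is partial, not total.
The same holds elsewhere in the data: /f/ → [χ] after /q/ (labiodental → uvular, matching uvular); /ʃ/ → [ɸ] after /b/ (postalveolar → bilabial, matching bilabial) — only place changes, and always toward the preceding segment.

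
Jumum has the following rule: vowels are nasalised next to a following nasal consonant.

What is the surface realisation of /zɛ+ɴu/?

/ɛ/ sits next to the nasal /ɴ/ and is therefore nasalised to [ɛ̃].

[zɛ̃ɴu]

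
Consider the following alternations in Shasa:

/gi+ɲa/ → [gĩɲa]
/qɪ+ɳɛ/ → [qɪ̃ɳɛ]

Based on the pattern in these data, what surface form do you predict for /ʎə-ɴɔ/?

The data show regressive nasality assimilation (vowel nasalisation): /i/ → [ĩ] before /ɲ/; /ɪ/ → [ɪ̃] before /ɳ/ — a vowel is nasalised by an immediately following nasal consonant.
/ə/ sits next to the nasal /ɴ/ and is therefore nasalised to [ə̃].

[ʎə̃ɴɔ]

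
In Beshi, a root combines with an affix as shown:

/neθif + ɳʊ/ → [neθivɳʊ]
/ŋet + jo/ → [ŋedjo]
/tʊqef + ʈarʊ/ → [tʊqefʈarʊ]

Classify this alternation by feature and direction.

Comparing underlying and surface forms, /f/ → [v] is the alternation; the neighbouring /ɳ/ is constant.
The change voiceless → voiced matches the voicing of the following /ɳ/, identifying this as voicing assimilation.
Place and manner are unchanged, so the assimilation is partial, not total.
The same holds elsewhere in the data: /t/ → [d] before /j/ (voiceless → voiced, matching voiced) — only voicing changes, and always toward the following segment.
Nothing changes in [tʊqefʈarʊ]: there the adjacent consonants already agree in voicing (/f/ and /ʈ/ are both voiceless), so this form is consistent with the same rule.
The trigger is the following segment, so the direction is regressive (anticipatory).

regressive voicing assimilation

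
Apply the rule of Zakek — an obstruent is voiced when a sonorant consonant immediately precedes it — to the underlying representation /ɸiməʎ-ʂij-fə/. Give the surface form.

[ɸiməʎʐijvə]

/ʂ/ is a voiceless retroflex fricative. The preceding trigger /ʎ/ is voiced, so /ʂ/ must become voiced as well.
The voiced retroflex fricative is [ʐ], so /ʂ/ → [ʐ].
At the second juncture, /f/ likewise becomes [v] adjacent to /j/.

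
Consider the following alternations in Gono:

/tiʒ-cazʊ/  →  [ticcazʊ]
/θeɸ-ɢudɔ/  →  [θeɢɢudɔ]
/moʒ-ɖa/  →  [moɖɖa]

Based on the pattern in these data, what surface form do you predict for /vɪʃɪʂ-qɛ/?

The data show regressive total assimilation (/ʒ/ → [c] before /c/; /ɸ/ → [ɢ] before /ɢ/; /ʒ/ → [ɖ] before /ɖ/): in every case the target segment becomes identical to its following neighbour, copying more than a single feature.
/ʂ/ is the segment targeted by the rule; it sits immediately before /q/, so it assimilates completely and surfaces as [q].

[vɪʃɪqqɛ]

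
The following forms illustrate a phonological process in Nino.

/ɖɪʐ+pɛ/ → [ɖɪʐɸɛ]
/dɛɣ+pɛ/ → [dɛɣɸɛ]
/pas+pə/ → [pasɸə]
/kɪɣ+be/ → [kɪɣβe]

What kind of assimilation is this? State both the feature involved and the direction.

The segment that alternates is /p/, which surfaces as [ɸ] when adjacent to /ʐ/.
/p/ is a stop while /ʐ/ is a fricative; the output [ɸ] is a fricative, matching the trigger — so the feature that spreads is manner.
Place and voice are unchanged, so the assimilation is partial, not total.
The same holds elsewhere in the data: /p/ → [ɸ] after /ɣ/ (stop → fricative, matching a fricative); /p/ → [ɸ] after /s/ (stop → fricative, matching a fricative); /b/ → [β] after /ɣ/ (stop → fricative, matching a fricative) — only manner changes, and always toward the preceding segment.
Since the segment that changes follows the conditioning segment, the assimilation is progressive.

progressive manner assimilation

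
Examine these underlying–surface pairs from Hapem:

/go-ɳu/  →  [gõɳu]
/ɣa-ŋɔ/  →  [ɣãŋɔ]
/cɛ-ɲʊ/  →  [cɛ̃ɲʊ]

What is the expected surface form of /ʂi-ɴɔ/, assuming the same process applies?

[ʂĩɴɔ]

The data show regressive nasality assimilation (vowel nasalisation): /o/ → [õ] before /ɳ/; /a/ → [ã] before /ŋ/; /ɛ/ → [ɛ̃] before /ɲ/ — a vowel is nasalised by an immediately following nasal consonant.
The vowel /i/ is adjacent to the following nasal /ɴ/, so it acquires [+nasal] and surfaces as [ĩ].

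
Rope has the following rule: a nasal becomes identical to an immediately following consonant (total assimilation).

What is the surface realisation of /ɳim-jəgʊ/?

[ɳijjəgʊ]

/m/ is the segment targeted by the rule; it sits immediately before /j/, so it assimilates completely and surfaces as [j].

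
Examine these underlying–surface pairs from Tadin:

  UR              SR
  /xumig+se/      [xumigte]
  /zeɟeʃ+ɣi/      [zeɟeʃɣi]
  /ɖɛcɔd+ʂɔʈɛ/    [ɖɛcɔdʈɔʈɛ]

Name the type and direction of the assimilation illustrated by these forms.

progressive manner assimilation

Underlying /s/ is realised as [t] next to /g/; /g/ itself does not change.
/s/ is a fricative while /g/ is a stop; the output [t] is a stop, matching the trigger — so the feature that spreads is manner.
Place and voice are unchanged, so the assimilation is partial, not total.
Checking the remaining alternation: /ʂ/ → [ʈ] after /d/ (fricative → stop, matching a stop) — only manner changes, and always toward the preceding segment.
Nothing changes in [zeɟeʃɣi]: there the adjacent consonants already agree in manner (/ɣ/ and /ʃ/ are both fricatives), so this form is consistent with the same rule.
Since the segment that changes follows the conditioning segment, the assimilation is progressive.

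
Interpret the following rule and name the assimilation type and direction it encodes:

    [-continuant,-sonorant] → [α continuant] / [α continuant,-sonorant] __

The rule copies [continuant] (continuancy) from the environment onto the target stops; since [±continuant] encodes the stop/fricative manner contrast, the assimilating dimension is manner.
The conditioning segment sits to the left of the focus bar, meaning the trigger precedes the segment that changes — progressive assimilation.

progressive manner assimilation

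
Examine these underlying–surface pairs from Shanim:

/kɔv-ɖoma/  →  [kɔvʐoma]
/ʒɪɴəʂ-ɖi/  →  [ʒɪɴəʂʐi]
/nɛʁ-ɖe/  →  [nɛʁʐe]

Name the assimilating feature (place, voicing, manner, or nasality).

manner

Comparing underlying and surface forms, /ɖ/ → [ʐ] is the alternation; the neighbouring /v/ is constant.
The change stop → fricative matches the manner of the preceding /v/, identifying this as manner assimilation.
The other alternating forms pattern the same way: /ɖ/ → [ʐ] after /ʂ/ (stop → fricative, matching a fricative); /ɖ/ → [ʐ] after /ʁ/ (stop → fricative, matching a fricative) — only manner changes, and always toward the preceding segment.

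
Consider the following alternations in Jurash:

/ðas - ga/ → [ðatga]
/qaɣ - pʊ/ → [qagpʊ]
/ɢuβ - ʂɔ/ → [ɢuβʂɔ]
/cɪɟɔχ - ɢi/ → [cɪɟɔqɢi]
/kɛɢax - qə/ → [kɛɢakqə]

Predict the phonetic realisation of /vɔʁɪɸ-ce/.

The data show regressive manner assimilation: /s/ → [t] before /g/; /ɣ/ → [g] before /p/; /χ/ → [q] before /ɢ/; /x/ → [k] before /q/. In each pair only manner changes, matching the following consonant, while place and voice stay constant.
Nothing changes in [ɢuβʂɔ]: there the adjacent consonants already agree in manner (/β/ and /ʂ/ are both fricatives), so this form is consistent with the same rule.
/ɸ/ is a voiceless bilabial fricative. The following trigger /c/ is a stop, so /ɸ/ must become a stop as well.
Changing only its manner to stop gives [p] — the voiceless bilabial stop.

[vɔʁɪpce]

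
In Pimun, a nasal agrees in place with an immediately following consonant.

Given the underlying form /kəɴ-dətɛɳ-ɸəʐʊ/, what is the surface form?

[kəndətɛmɸəʐʊ]

The rule targets /ɴ/ (voiced uvular nasal), which sits before the trigger /d/ (alveolar).
The voiced alveolar nasal is [n], so /ɴ/ → [n].
At the second juncture, /ɳ/ likewise becomes [m] adjacent to /ɸ/.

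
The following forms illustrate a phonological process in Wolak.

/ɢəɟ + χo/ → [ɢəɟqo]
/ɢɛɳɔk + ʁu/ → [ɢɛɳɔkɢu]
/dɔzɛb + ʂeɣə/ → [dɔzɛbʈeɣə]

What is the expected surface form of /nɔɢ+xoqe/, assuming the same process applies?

The data show progressive manner assimilation: /χ/ → [q] after /ɟ/; /ʁ/ → [ɢ] after /k/; /ʂ/ → [ʈ] after /b/. In each pair only manner changes, matching the preceding consonant, while place and voice stay constant.
The rule targets /x/ (voiceless velar fricative), which sits after the trigger /ɢ/ (stop).
The voiceless velar stop is [k], so /x/ → [k].

[nɔɢkoqe]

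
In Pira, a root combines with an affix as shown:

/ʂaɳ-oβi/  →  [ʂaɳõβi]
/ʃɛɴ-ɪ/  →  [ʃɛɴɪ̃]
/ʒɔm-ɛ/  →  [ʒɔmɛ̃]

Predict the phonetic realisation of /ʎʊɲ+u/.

[ʎʊɲũ]

The data show progressive nasality assimilation (vowel nasalisation): /o/ → [õ] after /ɳ/; /ɪ/ → [ɪ̃] after /ɴ/; /ɛ/ → [ɛ̃] after /m/ — a vowel is nasalised by an immediately preceding nasal consonant.
The vowel /u/ is adjacent to the preceding nasal /ɲ/, so it acquires [+nasal] and surfaces as [ũ].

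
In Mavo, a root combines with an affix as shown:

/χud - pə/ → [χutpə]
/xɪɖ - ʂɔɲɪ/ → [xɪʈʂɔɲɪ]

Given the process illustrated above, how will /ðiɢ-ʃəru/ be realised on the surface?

The data show regressive voicing assimilation: /d/ → [t] before /p/; /ɖ/ → [ʈ] before /ʂ/. In each pair only voicing changes, matching the following consonant, while place and manner stay constant.
The rule targets /ɢ/ (voiced uvular stop), which sits before the trigger /ʃ/ (voiceless).
A voiceless uvular stop is [q], so the surface segment is [q].

[ðiqʃəru]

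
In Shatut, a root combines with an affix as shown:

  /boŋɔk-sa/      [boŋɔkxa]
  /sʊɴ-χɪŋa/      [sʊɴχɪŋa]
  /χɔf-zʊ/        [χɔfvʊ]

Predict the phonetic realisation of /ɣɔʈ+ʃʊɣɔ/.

The data show progressive place assimilation: /s/ → [x] after /k/; /z/ → [v] after /f/. In each pair only place changes, matching the preceding consonant, while manner and voice stay constant.
No alternation appears in [sʊɴχɪŋa]: there the adjacent consonants already agree in place (/χ/ and /ɴ/ are both uvular), so this form is consistent with the same rule.
The rule targets /ʃ/ (voiceless postalveolar fricative), which sits after the trigger /ʈ/ (retroflex).
Changing only its place to retroflex gives [ʂ] — the voiceless retroflex fricative.

[ɣɔʈʂʊɣɔ]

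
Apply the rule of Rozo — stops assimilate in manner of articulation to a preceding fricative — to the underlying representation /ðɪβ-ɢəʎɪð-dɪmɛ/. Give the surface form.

The rule targets /ɢ/ (voiced uvular stop), which sits after the trigger /β/ (fricative).
The voiced uvular fricative is [ʁ], so /ɢ/ → [ʁ].
At the second juncture, /d/ likewise becomes [z] adjacent to /ð/.

[ðɪβʁəʎɪðzɪmɛ]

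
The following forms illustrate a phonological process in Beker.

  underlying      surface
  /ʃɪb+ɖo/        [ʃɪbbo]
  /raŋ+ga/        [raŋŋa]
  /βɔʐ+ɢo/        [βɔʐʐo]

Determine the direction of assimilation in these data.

Comparing underlying and surface forms, /ɖ/ → [b] is the alternation; the neighbouring /b/ is constant.
The output [b] is identical to the trigger /b/ — every feature (place, manner, voicing) has been copied — so this is total assimilation.
The remaining alternations confirm this: /g/ → [ŋ] after /ŋ/; /ɢ/ → [ʐ] after /ʐ/ — in each case the output is a copy of the preceding consonant.
The trigger is the preceding segment, so the direction is progressive (perseverative).

progressive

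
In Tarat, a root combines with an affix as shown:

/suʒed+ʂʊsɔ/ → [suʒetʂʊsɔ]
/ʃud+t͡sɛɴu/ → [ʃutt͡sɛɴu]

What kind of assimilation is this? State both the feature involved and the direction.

Underlying /d/ is realised as [t] next to /ʂ/; /ʂ/ itself does not change.
The change voiced → voiceless matches the voicing of the following /ʂ/, identifying this as voicing assimilation.
Place and manner are unchanged, so the assimilation is partial, not total.
The other alternating form patterns the same way: /d/ → [t] before /t͡s/ (voiced → voiceless, matching voiceless) — only voicing changes, and always toward the following segment.
The trigger is the following segment, so the direction is regressive (anticipatory).

regressive voicing assimilation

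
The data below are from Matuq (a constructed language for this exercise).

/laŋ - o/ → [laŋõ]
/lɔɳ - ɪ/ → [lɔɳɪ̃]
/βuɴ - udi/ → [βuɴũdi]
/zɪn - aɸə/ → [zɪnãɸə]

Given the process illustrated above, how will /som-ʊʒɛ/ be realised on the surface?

The data show progressive nasality assimilation (vowel nasalisation): /o/ → [õ] after /ŋ/; /ɪ/ → [ɪ̃] after /ɳ/; /u/ → [ũ] after /ɴ/; /a/ → [ã] after /n/ — a vowel is nasalised by an immediately preceding nasal consonant.
The vowel /ʊ/ is adjacent to the preceding nasal /m/, so it acquires [+nasal] and surfaces as [ʊ̃].

[somʊ̃ʒɛ]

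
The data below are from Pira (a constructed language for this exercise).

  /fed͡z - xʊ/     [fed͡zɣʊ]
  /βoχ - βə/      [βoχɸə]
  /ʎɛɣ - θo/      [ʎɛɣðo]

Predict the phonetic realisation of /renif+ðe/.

[renifθe]

The data show progressive voicing assimilation: /x/ → [ɣ] after /d͡z/; /β/ → [ɸ] after /χ/; /θ/ → [ð] after /ɣ/. In each pair only voicing changes, matching the preceding consonant, while place and manner stay constant.
The rule targets /ð/ (voiced dental fricative), which sits after the trigger /f/ (voiceless).
The voiceless dental fricative is [θ], so /ð/ → [θ].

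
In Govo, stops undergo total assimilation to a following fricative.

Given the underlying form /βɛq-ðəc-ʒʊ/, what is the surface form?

/q/ is the segment targeted by the rule; it sits immediately before /ð/, so it assimilates completely and surfaces as [ð].
The same rule applies at the second boundary: /c/ → [ʒ] next to /ʒ/.

[βɛððəʒʒʊ]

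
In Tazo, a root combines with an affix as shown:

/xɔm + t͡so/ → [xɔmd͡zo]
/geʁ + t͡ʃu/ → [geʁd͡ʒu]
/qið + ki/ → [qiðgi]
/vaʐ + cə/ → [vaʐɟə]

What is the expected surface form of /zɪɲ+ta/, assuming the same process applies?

The data show progressive voicing assimilation: /t͡s/ → [d͡z] after /m/; /t͡ʃ/ → [d͡ʒ] after /ʁ/; /k/ → [g] after /ð/; /c/ → [ɟ] after /ʐ/. In each pair only voicing changes, matching the preceding consonant, while place and manner stay constant.
The rule targets /t/ (voiceless alveolar stop), which sits after the trigger /ɲ/ (voiced).
A voiced alveolar stop is [d], so the surface segment is [d].

[zɪɲda]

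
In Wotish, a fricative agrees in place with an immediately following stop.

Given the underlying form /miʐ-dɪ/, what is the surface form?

[mizdɪ]

The rule targets /ʐ/ (voiced retroflex fricative), which sits before the trigger /d/ (alveolar).
A voiced alveolar fricative is [z], so the surface segment is [z].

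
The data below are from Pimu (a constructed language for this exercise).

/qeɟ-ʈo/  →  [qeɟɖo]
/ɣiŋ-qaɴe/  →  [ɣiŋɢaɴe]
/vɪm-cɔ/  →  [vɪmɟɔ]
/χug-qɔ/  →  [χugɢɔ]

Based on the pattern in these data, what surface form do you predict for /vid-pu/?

The data show progressive voicing assimilation: /ʈ/ → [ɖ] after /ɟ/; /q/ → [ɢ] after /ŋ/; /c/ → [ɟ] after /m/; /q/ → [ɢ] after /g/. In each pair only voicing changes, matching the preceding consonant, while place and manner stay constant.
The rule targets /p/ (voiceless bilabial stop), which sits after the trigger /d/ (voiced).
A voiced bilabial stop is [b], so the surface segment is [b].

[vidbu]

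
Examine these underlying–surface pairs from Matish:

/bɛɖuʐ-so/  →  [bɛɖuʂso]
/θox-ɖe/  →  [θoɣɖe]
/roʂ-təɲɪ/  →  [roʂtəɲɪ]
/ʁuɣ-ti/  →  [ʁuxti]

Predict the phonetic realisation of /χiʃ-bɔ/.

[χiʒbɔ]

The data show regressive voicing assimilation: /ʐ/ → [ʂ] before /s/; /x/ → [ɣ] before /ɖ/; /ɣ/ → [x] before /t/. In each pair only voicing changes, matching the following consonant, while place and manner stay constant.
No alternation appears in [roʂtəɲɪ]: there the adjacent consonants already agree in voicing (/ʂ/ and /t/ are both voiceless), so this form is consistent with the same rule.
/ʃ/ is a voiceless postalveolar fricative. The following trigger /b/ is voiced, so /ʃ/ must become voiced as well.
A voiced postalveolar fricative is [ʒ], so the surface segment is [ʒ].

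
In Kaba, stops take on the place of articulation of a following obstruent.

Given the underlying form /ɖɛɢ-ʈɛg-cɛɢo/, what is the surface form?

[ɖɛɖʈɛɟcɛɢo]

/ɢ/ is a voiced uvular stop. The following trigger /ʈ/ is retroflex, so /ɢ/ must become retroflex as well.
The voiced retroflex stop is [ɖ], so /ɢ/ → [ɖ].
The same rule applies at the second boundary: /g/ → [ɟ] next to /c/.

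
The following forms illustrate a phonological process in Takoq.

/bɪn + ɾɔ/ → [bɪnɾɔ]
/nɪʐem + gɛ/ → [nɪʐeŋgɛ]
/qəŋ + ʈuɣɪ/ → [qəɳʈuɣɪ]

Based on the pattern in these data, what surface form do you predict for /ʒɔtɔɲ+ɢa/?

[ʒɔtɔɴɢa]

The data show regressive place assimilation: /m/ → [ŋ] before /g/; /ŋ/ → [ɳ] before /ʈ/. In each pair only place changes, matching the following consonant, while manner and voice stay constant.
Nothing changes in [bɪnɾɔ]: there the adjacent consonants already agree in place (/n/ and /ɾ/ are both alveolar), so this form is consistent with the same rule.
The rule targets /ɲ/ (voiced palatal nasal), which sits before the trigger /ɢ/ (uvular).
A voiced uvular nasal is [ɴ], so the surface segment is [ɴ].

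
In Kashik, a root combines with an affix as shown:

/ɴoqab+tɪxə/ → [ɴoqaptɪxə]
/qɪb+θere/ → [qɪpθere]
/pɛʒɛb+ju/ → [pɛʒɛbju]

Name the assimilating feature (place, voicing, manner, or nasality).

Comparing underlying and surface forms, /b/ → [p] is the alternation; the neighbouring /t/ is constant.
/b/ is voiced while /t/ is voiceless; the output [p] is voiceless, matching the trigger — so the feature that spreads is voicing.
The other alternating form patterns the same way: /b/ → [p] before /θ/ (voiced → voiceless, matching voiceless) — only voicing changes, and always toward the following segment.
Nothing changes in [pɛʒɛbju]: there the adjacent consonants already agree in voicing (/b/ and /j/ are both voiced), so this form is consistent with the same rule.

voicing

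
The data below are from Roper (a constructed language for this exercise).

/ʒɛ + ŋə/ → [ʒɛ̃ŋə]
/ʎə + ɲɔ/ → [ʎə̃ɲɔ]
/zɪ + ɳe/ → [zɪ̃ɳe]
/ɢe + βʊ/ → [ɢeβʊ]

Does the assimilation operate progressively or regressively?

regressive

The vowel /ɛ/ surfaces as nasalised [ɛ̃] next to the following nasal /ŋ/ — it has acquired the [+nasal] feature of its neighbour.
The other forms show the same pattern: /ə/ → [ə̃] before /ɲ/; /ɪ/ → [ɪ̃] before /ɳ/ — each time a vowel is nasalised next to a following nasal.
No change occurs in [ɢeβʊ] because the vowel at the boundary is adjacent to an oral consonant, not a nasal (/e/ next to /β/).
Because the conditioning nasal is to the right of the vowel that changes, the process is regressive (anticipatory).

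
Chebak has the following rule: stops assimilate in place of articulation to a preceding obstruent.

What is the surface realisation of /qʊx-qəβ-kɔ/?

/q/ is a voiceless uvular stop. The preceding trigger /x/ is velar, so /q/ must become velar as well.
The voiceless velar stop is [k], so /q/ → [k].
The same rule applies at the second boundary: /k/ → [p] next to /β/.

[qʊxkəβpɔ]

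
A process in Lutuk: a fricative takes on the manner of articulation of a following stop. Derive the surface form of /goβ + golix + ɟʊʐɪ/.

[gobgolikɟʊʐɪ]

The rule targets /β/ (voiced bilabial fricative), which sits before the trigger /g/ (stop).
Changing only its manner to stop gives [b] — the voiced bilabial stop.
At the second juncture, /x/ likewise becomes [k] adjacent to /ɟ/.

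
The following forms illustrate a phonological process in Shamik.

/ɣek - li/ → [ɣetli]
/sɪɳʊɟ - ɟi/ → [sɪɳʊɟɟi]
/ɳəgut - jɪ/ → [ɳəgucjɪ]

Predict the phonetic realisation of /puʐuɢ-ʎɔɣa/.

[puʐuɟʎɔɣa]

The data show regressive place assimilation: /k/ → [t] before /l/; /t/ → [c] before /j/. In each pair only place changes, matching the following consonant, while manner and voice stay constant.
Nothing changes in [sɪɳʊɟɟi]: there the adjacent consonants already agree in place (/ɟ/ and /ɟ/ are both palatal), so this form is consistent with the same rule.
/ɢ/ is a voiced uvular stop. The following trigger /ʎ/ is palatal, so /ɢ/ must become palatal as well.
The voiced palatal stop is [ɟ], so /ɢ/ → [ɟ].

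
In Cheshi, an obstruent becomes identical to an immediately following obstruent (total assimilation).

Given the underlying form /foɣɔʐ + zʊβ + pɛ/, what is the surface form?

[foɣɔzzʊppɛ]

/ʐ/ is the segment targeted by the rule; it sits immediately before /z/, so it assimilates completely and surfaces as [z].
At the second juncture, /β/ likewise becomes [p] adjacent to /p/.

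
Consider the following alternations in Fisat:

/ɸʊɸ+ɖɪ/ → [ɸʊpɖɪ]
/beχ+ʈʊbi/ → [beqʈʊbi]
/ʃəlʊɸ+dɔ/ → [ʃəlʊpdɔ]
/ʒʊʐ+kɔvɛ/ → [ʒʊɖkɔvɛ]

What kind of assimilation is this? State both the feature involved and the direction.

regressive manner assimilation

Comparing underlying and surface forms, /ɸ/ → [p] is the alternation; the neighbouring /ɖ/ is constant.
/ɸ/ is a fricative while /ɖ/ is a stop; the output [p] is a stop, matching the trigger — so the feature that spreads is manner.
Place and voice are unchanged, so the assimilation is partial, not total.
The other alternating forms pattern the same way: /χ/ → [q] before /ʈ/ (fricative → stop, matching a stop); /ɸ/ → [p] before /d/ (fricative → stop, matching a stop); /ʐ/ → [ɖ] before /k/ (fricative → stop, matching a stop) — only manner changes, and always toward the following segment.
The trigger is the following segment, so the direction is regressive (anticipatory).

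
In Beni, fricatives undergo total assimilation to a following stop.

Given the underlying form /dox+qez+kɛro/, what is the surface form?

[doqqekkɛro]

/x/ is the segment targeted by the rule; it sits immediately before /q/, so it assimilates completely and surfaces as [q].
At the second juncture, /z/ likewise becomes [k] adjacent to /k/.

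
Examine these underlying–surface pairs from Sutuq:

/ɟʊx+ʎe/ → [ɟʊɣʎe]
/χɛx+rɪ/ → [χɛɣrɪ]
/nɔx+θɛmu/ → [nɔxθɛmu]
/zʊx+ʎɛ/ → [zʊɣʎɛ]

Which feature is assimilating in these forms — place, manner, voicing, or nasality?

voicing

Underlying /x/ is realised as [ɣ] next to /ʎ/; /ʎ/ itself does not change.
/x/ is voiceless while /ʎ/ is voiced; the output [ɣ] is voiced, matching the trigger — so the feature that spreads is voicing.
The same holds elsewhere in the data: /x/ → [ɣ] before /r/ (voiceless → voiced, matching voiced) — only voicing changes, and always toward the following segment.
No alternation appears in [nɔxθɛmu]: there the adjacent consonants already agree in voicing (/x/ and /θ/ are both voiceless), so this form is consistent with the same rule.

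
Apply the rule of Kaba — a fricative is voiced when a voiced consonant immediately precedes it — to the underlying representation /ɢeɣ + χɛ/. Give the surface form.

[ɢeɣʁɛ]

The rule targets /χ/ (voiceless uvular fricative), which sits after the trigger /ɣ/ (voiced).
Changing only its voicing to voiced gives [ʁ] — the voiced uvular fricative.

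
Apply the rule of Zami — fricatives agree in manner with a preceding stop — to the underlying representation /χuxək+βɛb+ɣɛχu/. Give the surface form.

The rule targets /β/ (voiced bilabial fricative), which sits after the trigger /k/ (stop).
Changing only its manner to stop gives [b] — the voiced bilabial stop.
The same rule applies at the second boundary: /ɣ/ → [g] next to /b/.

[χuxəkbɛbgɛχu]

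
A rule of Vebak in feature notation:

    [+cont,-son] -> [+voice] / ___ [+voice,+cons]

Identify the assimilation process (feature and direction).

The target ([+cont,-son], fricatives) acquires [+voice] next to a voiced consonant ([+voice,+cons]) — it takes on the voicing of its neighbour, so the feature that spreads is voicing.
The conditioning segment sits to the right of the focus bar, meaning the trigger follows the segment that changes — regressive assimilation.

regressive voicing assimilation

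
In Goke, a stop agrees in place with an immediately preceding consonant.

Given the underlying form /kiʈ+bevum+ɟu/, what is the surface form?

[kiʈɖevumbu]

/b/ is a voiced bilabial stop. The preceding trigger /ʈ/ is retroflex, so /b/ must become retroflex as well.
The voiced retroflex stop is [ɖ], so /b/ → [ɖ].
At the second juncture, /ɟ/ likewise becomes [b] adjacent to /m/.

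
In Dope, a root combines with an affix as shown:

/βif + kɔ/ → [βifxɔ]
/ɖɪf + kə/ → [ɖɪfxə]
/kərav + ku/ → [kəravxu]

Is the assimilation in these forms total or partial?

partial assimilation

The segment that alternates is /k/, which surfaces as [x] when adjacent to /f/.
/k/ is a stop while /f/ is a fricative; the output [x] is a fricative, matching the trigger — so the feature that spreads is manner.
Place and voice are unchanged, so the assimilation is partial, not total.
Checking the remaining alternation: /k/ → [x] after /v/ (stop → fricative, matching a fricative) — only manner changes, and always toward the preceding segment.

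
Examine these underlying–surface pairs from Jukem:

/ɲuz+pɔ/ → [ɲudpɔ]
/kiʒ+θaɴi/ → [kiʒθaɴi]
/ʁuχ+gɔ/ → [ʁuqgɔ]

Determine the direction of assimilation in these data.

Comparing underlying and surface forms, /z/ → [d] is the alternation; the neighbouring /p/ is constant.
The change fricative → stop matches the manner of the following /p/, identifying this as manner assimilation.
The other alternating form patterns the same way: /χ/ → [q] before /g/ (fricative → stop, matching a stop) — only manner changes, and always toward the following segment.
No alternation appears in [kiʒθaɴi]: there the adjacent consonants already agree in manner (/ʒ/ and /θ/ are both fricatives), so this form is consistent with the same rule.
The trigger is the following segment, so the direction is regressive (anticipatory).

regressive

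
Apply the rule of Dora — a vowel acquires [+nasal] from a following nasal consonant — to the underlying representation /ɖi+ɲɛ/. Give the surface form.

[ɖĩɲɛ]

The vowel /i/ is adjacent to the following nasal /ɲ/, so it acquires [+nasal] and surfaces as [ĩ].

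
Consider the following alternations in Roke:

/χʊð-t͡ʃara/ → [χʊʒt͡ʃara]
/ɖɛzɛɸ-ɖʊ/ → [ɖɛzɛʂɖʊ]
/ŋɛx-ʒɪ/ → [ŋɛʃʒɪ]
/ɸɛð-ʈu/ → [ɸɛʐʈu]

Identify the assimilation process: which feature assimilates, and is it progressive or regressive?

regressive place assimilation

Underlying /ð/ is realised as [ʒ] next to /t͡ʃ/; /t͡ʃ/ itself does not change.
The change dental → postalveolar matches the place of the following /t͡ʃ/, identifying this as place assimilation.
Manner and voice are unchanged, so the assimilation is partial, not total.
Checking the remaining alternations: /ɸ/ → [ʂ] before /ɖ/ (bilabial → retroflex, matching retroflex); /x/ → [ʃ] before /ʒ/ (velar → postalveolar, matching postalveolar); /ð/ → [ʐ] before /ʈ/ (dental → retroflex, matching retroflex) — only place changes, and always toward the following segment.
The trigger is the following segment, so the direction is regressive (anticipatory).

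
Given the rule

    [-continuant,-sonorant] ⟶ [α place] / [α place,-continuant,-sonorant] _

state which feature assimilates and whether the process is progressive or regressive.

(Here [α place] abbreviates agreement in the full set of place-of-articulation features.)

The rule copies the place features (abbreviated [place]) from the environment onto the target, so the assimilating feature is place.
Since the environment is written before the underscore, the trigger precedes the target; the direction is progressive.

progressive place assimilation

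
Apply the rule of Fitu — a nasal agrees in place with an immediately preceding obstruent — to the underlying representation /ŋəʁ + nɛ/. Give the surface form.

/n/ is a voiced alveolar nasal. The preceding trigger /ʁ/ is uvular, so /n/ must become uvular as well.
Changing only its place to uvular gives [ɴ] — the voiced uvular nasal.

[ŋəʁɴɛ]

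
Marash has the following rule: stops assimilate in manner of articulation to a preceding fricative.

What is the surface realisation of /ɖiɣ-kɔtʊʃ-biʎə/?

[ɖiɣxɔtʊʃβiʎə]

The rule targets /k/ (voiceless velar stop), which sits after the trigger /ɣ/ (fricative).
Changing only its manner to fricative gives [x] — the voiceless velar fricative.
At the second juncture, /b/ likewise becomes [β] adjacent to /ʃ/.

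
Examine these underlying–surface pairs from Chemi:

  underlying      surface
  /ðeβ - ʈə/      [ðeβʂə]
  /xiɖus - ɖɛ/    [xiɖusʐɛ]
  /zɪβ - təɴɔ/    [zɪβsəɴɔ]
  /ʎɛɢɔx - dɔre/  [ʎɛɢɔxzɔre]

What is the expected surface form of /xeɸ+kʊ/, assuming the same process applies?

The data show progressive manner assimilation: /ʈ/ → [ʂ] after /β/; /ɖ/ → [ʐ] after /s/; /t/ → [s] after /β/; /d/ → [z] after /x/. In each pair only manner changes, matching the preceding consonant, while place and voice stay constant.
/k/ is a voiceless velar stop. The preceding trigger /ɸ/ is a fricative, so /k/ must become a fricative as well.
A voiceless velar fricative is [x], so the surface segment is [x].

[xeɸxʊ]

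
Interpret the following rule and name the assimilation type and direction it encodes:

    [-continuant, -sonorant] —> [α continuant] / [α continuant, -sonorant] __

The shared variable α links the value of [continuant] on the target to that of the neighbouring obstruent. [continuant] distinguishes stops from fricatives — a manner-of-articulation feature — so this is manner assimilation.
Since the environment is written before the underscore, the trigger precedes the target; the direction is progressive.

progressive manner assimilation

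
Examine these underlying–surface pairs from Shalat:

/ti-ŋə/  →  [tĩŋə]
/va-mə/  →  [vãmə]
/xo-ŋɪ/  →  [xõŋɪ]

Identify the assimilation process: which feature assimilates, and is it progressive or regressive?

The vowel /i/ surfaces as nasalised [ĩ] next to the following nasal /ŋ/ — it has acquired the [+nasal] feature of its neighbour.
Likewise in the remaining data: /a/ → [ã] before /m/; /o/ → [õ] before /ŋ/ — each time a vowel is nasalised next to a following nasal.
Because the conditioning nasal is to the right of the vowel that changes, the process is regressive (anticipatory).

regressive nasality assimilation (vowel nasalisation)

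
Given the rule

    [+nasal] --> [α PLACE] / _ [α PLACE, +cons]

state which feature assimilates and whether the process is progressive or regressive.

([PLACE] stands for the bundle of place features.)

The shared variable α links the value of the place features (abbreviated [PLACE]) on the target to the same value on the neighbouring segment, so place is the feature that assimilates.
The conditioning segment sits to the right of the focus bar, meaning the trigger follows the segment that changes — regressive assimilation.

regressive place assimilation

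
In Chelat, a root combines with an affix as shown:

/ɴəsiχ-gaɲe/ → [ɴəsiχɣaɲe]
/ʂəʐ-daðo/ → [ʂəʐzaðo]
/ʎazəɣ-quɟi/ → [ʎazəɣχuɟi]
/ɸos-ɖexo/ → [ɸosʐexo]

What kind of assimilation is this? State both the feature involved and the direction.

Underlying /g/ is realised as [ɣ] next to /χ/; /χ/ itself does not change.
/g/ is a stop while /χ/ is a fricative; the output [ɣ] is a fricative, matching the trigger — so the feature that spreads is manner.
Place and voice are unchanged, so the assimilation is partial, not total.
The same holds elsewhere in the data: /d/ → [z] after /ʐ/ (stop → fricative, matching a fricative); /q/ → [χ] after /ɣ/ (stop → fricative, matching a fricative); /ɖ/ → [ʐ] after /s/ (stop → fricative, matching a fricative) — only manner changes, and always toward the preceding segment.
Since the segment that changes follows the conditioning segment, the assimilation is progressive.

progressive manner assimilation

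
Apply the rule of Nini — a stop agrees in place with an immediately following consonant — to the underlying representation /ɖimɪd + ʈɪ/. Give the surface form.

The rule targets /d/ (voiced alveolar stop), which sits before the trigger /ʈ/ (retroflex).
The voiced retroflex stop is [ɖ], so /d/ → [ɖ].

[ɖimɪɖʈɪ]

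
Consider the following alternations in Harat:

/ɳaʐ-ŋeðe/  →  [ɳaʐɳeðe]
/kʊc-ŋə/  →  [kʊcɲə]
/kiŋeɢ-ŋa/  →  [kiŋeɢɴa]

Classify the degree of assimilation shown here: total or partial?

The segment that alternates is /ŋ/, which surfaces as [ɳ] when adjacent to /ʐ/.
The change velar → retroflex matches the place of the preceding /ʐ/, identifying this as place assimilation.
Manner and voice are unchanged, so the assimilation is partial, not total.
Checking the remaining alternations: /ŋ/ → [ɲ] after /c/ (velar → palatal, matching palatal); /ŋ/ → [ɴ] after /ɢ/ (velar → uvular, matching uvular) — only place changes, and always toward the preceding segment.

partial assimilation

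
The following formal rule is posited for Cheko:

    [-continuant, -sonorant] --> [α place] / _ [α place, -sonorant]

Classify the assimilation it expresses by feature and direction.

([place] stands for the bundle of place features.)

The shared variable α links the value of the place features (abbreviated [place]) on the target to the same value on the neighbouring segment, so place is the feature that assimilates.
Since the environment is written after the underscore, the trigger follows the target; the direction is regressive.

regressive place assimilation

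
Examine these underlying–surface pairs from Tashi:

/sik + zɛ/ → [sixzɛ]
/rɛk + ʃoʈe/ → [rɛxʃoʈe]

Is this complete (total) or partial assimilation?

partial assimilation

Underlying /k/ is realised as [x] next to /z/; /z/ itself does not change.
The change stop → fricative matches the manner of the following /z/, identifying this as manner assimilation.
Place and voice are unchanged, so the assimilation is partial, not total.
Checking the remaining alternation: /k/ → [x] before /ʃ/ (stop → fricative, matching a fricative) — only manner changes, and always toward the following segment.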